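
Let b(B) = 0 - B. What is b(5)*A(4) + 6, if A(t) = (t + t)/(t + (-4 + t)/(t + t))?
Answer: -4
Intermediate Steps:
b(B) = -B
A(t) = 2*t/(t + (-4 + t)/(2*t)) (A(t) = (2*t)/(t + (-4 + t)/((2*t))) = (2*t)/(t + (-4 + t)*(1/(2*t))) = (2*t)/(t + (-4 + t)/(2*t)) = 2*t/(t + (-4 + t)/(2*t)))
b(5)*A(4) + 6 = (-1*5)*(4*4²/(-4 + 4 + 2*4²)) + 6 = -20*16/(-4 + 4 + 2*16) + 6 = -20*16/(-4 + 4 + 32) + 6 = -20*16/32 + 6 = -5*2 + 6 = -10 + 6 = -4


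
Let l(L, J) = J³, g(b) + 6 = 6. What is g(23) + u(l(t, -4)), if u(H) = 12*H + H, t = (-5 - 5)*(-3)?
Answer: -832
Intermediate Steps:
g(b) = 0 (g(b) = -6 + 6 = 0)
t = 30 (t = -10*(-3) = 30)
u(H) = 13*H
g(23) + u(l(t, -4)) = 0 + 13*(-4)³ = 0 + 13*(-64) = 0 - 832 = -832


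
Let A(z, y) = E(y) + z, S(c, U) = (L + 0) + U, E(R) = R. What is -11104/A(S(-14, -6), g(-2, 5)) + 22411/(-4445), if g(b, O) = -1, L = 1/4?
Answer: 196824023/120015 ≈ 1640.0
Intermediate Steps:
L = ¼ ≈ 0.25000
S(c, U) = ¼ + U (S(c, U) = (¼ + 0) + U = ¼ + U)
A(z, y) = y + z
-11104/A(S(-14, -6), g(-2, 5)) + 22411/(-4445) = -11104/(-1 + (¼ - 6)) + 22411/(-4445) = -11104/(-1 - 23/4) + 22411*(-1/4445) = -11104/(-27/4) - 22411/4445 = -11104*(-4/27) - 22411/4445 = 44416/27 - 22411/4445 = 196824023/120015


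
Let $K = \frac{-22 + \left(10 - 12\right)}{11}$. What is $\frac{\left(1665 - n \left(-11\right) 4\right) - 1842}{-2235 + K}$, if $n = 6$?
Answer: $- \frac{319}{8203} \approx -0.038888$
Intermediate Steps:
$K = - \frac{24}{11}$ ($K = \frac{-22 - 2}{11} = \frac{1}{11} \left(-24\right) = - \frac{24}{11} \approx -2.1818$)
$\frac{\left(1665 - n \left(-11\right) 4\right) - 1842}{-2235 + K} = \frac{\left(1665 - 6 \left(-11\right) 4\right) - 1842}{-2235 - \frac{24}{11}} = \frac{\left(1665 - \left(-66\right) 4\right) - 1842}{- \frac{24609}{11}} = \left(\left(1665 - -264\right) - 1842\right) \left(- \frac{11}{24609}\right) = \left(\left(1665 + 264\right) - 1842\right) \left(- \frac{11}{24609}\right) = \left(1929 - 1842\right) \left(- \frac{11}{24609}\right) = 87 \left(- \frac{11}{24609}\right) = - \frac{319}{8203}$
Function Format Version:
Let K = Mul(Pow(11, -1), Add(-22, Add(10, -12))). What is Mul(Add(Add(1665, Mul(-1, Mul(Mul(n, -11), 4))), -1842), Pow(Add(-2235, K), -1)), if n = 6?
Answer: Rational(-319, 8203) ≈ -0.038888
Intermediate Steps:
K = Rational(-24, 11) (K = Mul(Rational(1, 11), Add(-22, -2)) = Mul(Rational(1, 11), -24) = Rational(-24, 11) ≈ -2.1818)
Mul(Add(Add(1665, Mul(-1, Mul(Mul(n, -11), 4))), -1842), Pow(Add(-2235, K), -1)) = Mul(Add(Add(1665, Mul(-1, Mul(Mul(6, -11), 4))), -1842), Pow(Add(-2235, Rational(-24, 11)), -1)) = Mul(Add(Add(1665, Mul(-1, Mul(-66, 4))), -1842), Pow(Rational(-24609, 11), -1)) = Mul(Add(Add(1665, Mul(-1, -264)), -1842), Rational(-11, 24609)) = Mul(Add(Add(1665, 264), -1842), Rational(-11, 24609)) = Mul(Add(1929, -1842), Rational(-11, 24609)) = Mul(87, Rational(-11, 24609)) = Rational(-319, 8203)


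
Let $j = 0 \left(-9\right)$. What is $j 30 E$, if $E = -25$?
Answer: $0$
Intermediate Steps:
$j = 0$
$j 30 E = 0 \cdot 30 \left(-25\right) = 0 \left(-25\right) = 0$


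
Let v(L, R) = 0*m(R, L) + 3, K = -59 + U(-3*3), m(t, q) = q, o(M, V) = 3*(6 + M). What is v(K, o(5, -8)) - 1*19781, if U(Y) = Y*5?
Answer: -19778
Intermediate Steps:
o(M, V) = 18 + 3*M
U(Y) = 5*Y
K = -104 (K = -59 + 5*(-3*3) = -59 + 5*(-9) = -59 - 45 = -104)
v(L, R) = 3 (v(L, R) = 0*L + 3 = 0 + 3 = 3)
v(K, o(5, -8)) - 1*19781 = 3 - 1*19781 = 3 - 19781 = -19778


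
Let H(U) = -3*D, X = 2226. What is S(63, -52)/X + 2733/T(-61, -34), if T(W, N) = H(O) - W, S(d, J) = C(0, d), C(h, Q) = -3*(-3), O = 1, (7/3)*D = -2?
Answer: 14196537/330190 ≈ 42.995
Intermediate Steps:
D = -6/7 (D = (3/7)*(-2) = -6/7 ≈ -0.85714)
C(h, Q) = 9
H(U) = 18/7 (H(U) = -3*(-6/7) = 18/7)
S(d, J) = 9
T(W, N) = 18/7 - W
S(63, -52)/X + 2733/T(-61, -34) = 9/2226 + 2733/(18/7 - 1*(-61)) = 9*(1/2226) + 2733/(18/7 + 61) = 3/742 + 2733/(445/7) = 3/742 + 2733*(7/445) = 3/742 + 19131/445 = 14196537/330190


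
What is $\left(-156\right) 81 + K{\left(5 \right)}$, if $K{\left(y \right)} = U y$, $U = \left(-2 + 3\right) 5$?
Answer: $-12611$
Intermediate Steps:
$U = 5$ ($U = 1 \cdot 5 = 5$)
$K{\left(y \right)} = 5 y$
$\left(-156\right) 81 + K{\left(5 \right)} = \left(-156\right) 81 + 5 \cdot 5 = -12636 + 25 = -12611$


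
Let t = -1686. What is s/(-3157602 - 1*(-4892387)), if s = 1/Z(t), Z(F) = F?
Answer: -1/2924847510 ≈ -3.4190e-10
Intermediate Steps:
s = -1/1686 (s = 1/(-1686) = -1/1686 ≈ -0.00059312)
s/(-3157602 - 1*(-4892387)) = -1/(1686*(-3157602 - 1*(-4892387))) = -1/(1686*(-3157602 + 4892387)) = -1/1686/1734785 = -1/1686*1/1734785 = -1/2924847510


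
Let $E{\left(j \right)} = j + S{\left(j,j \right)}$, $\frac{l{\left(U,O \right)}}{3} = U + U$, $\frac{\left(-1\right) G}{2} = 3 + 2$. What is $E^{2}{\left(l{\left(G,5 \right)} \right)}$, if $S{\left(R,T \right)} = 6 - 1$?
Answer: $3025$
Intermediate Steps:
$G = -10$ ($G = - 2 \left(3 + 2\right) = \left(-2\right) 5 = -10$)
$l{\left(U,O \right)} = 6 U$ ($l{\left(U,O \right)} = 3 \left(U + U\right) = 3 \cdot 2 U = 6 U$)
$S{\left(R,T \right)} = 5$
$E{\left(j \right)} = 5 + j$ ($E{\left(j \right)} = j + 5 = 5 + j$)
$E^{2}{\left(l{\left(G,5 \right)} \right)} = \left(5 + 6 \left(-10\right)\right)^{2} = \left(5 - 60\right)^{2} = \left(-55\right)^{2} = 3025$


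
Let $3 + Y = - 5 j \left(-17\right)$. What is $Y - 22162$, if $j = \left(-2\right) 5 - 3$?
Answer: $-23270$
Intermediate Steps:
$j = -13$ ($j = -10 - 3 = -13$)
$Y = -1108$ ($Y = -3 + \left(-5\right) \left(-13\right) \left(-17\right) = -3 + 65 \left(-17\right) = -3 - 1105 = -1108$)
$Y - 22162 = -1108 - 22162 = -23270$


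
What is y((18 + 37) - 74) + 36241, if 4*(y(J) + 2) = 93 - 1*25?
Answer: 36256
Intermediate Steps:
y(J) = 15 (y(J) = -2 + (93 - 1*25)/4 = -2 + (93 - 25)/4 = -2 + (¼)*68 = -2 + 17 = 15)
y((18 + 37) - 74) + 36241 = 15 + 36241 = 36256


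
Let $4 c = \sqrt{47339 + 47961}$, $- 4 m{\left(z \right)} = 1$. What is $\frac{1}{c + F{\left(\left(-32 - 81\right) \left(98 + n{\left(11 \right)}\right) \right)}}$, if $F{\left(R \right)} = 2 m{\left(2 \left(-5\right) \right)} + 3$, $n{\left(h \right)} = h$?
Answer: $- \frac{1}{2380} + \frac{\sqrt{953}}{2380} \approx 0.012551$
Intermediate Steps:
$m{\left(z \right)} = - \frac{1}{4}$ ($m{\left(z \right)} = \left(- \frac{1}{4}\right) 1 = - \frac{1}{4}$)
$c = \frac{5 \sqrt{953}}{2}$ ($c = \frac{\sqrt{47339 + 47961}}{4} = \frac{\sqrt{95300}}{4} = \frac{10 \sqrt{953}}{4} = \frac{5 \sqrt{953}}{2} \approx 77.177$)
$F{\left(R \right)} = \frac{5}{2}$ ($F{\left(R \right)} = 2 \left(- \frac{1}{4}\right) + 3 = - \frac{1}{2} + 3 = \frac{5}{2}$)
$\frac{1}{c + F{\left(\left(-32 - 81\right) \left(98 + n{\left(11 \right)}\right) \right)}} = \frac{1}{\frac{5 \sqrt{953}}{2} + \frac{5}{2}} = \frac{1}{\frac{5}{2} + \frac{5 \sqrt{953}}{2}}$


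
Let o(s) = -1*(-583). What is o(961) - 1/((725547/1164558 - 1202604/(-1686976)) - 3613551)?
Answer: 172449273244701321135/295796351908822921 ≈ 583.00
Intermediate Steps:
o(s) = 583
o(961) - 1/((725547/1164558 - 1202604/(-1686976)) - 3613551) = 583 - 1/((725547/1164558 - 1202604/(-1686976)) - 3613551) = 583 - 1/((725547*(1/1164558) - 1202604*(-1/1686976)) - 3613551) = 583 - 1/((241849/388186 + 300651/421744) - 3613551) = 583 - 1/(109353436871/81857558192 - 3613551) = 583 - 1/(-295796351908822921/81857558192) = 583 - 1*(-81857558192/295796351908822921) = 583 + 81857558192/295796351908822921 = 172449273244701321135/295796351908822921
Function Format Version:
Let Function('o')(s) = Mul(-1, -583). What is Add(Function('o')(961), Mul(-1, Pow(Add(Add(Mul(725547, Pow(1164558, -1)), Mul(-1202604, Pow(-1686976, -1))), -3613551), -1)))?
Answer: Rational(172449273244701321135, 295796351908822921) ≈ 583.00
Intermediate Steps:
Function('o')(s) = 583
Add(Function('o')(961), Mul(-1, Pow(Add(Add(Mul(725547, Pow(1164558, -1)), Mul(-1202604, Pow(-1686976, -1))), -3613551), -1))) = Add(583, Mul(-1, Pow(Add(Add(Mul(725547, Pow(1164558, -1)), Mul(-1202604, Pow(-1686976, -1))), -3613551), -1))) = Add(583, Mul(-1, Pow(Add(Add(Mul(725547, Rational(1, 1164558)), Mul(-1202604, Rational(-1, 1686976))), -3613551), -1))) = Add(583, Mul(-1, Pow(Add(Add(Rational(241849, 388186), Rational(300651, 421744)), -3613551), -1))) = Add(583, Mul(-1, Pow(Add(Rational(109353436871, 81857558192), -3613551), -1))) = Add(583, Mul(-1, Pow(Rational(-295796351908822921, 81857558192), -1))) = Add(583, Mul(-1, Rational(-81857558192, 295796351908822921))) = Add(583, Rational(81857558192, 295796351908822921)) = Rational(172449273244701321135, 295796351908822921)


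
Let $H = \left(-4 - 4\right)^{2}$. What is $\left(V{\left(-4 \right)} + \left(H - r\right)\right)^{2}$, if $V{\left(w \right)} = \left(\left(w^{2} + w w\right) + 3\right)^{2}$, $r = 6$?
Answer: $1646089$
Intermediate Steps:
$V{\left(w \right)} = \left(3 + 2 w^{2}\right)^{2}$ ($V{\left(w \right)} = \left(\left(w^{2} + w^{2}\right) + 3\right)^{2} = \left(2 w^{2} + 3\right)^{2} = \left(3 + 2 w^{2}\right)^{2}$)
$H = 64$ ($H = \left(-8\right)^{2} = 64$)
$\left(V{\left(-4 \right)} + \left(H - r\right)\right)^{2} = \left(\left(3 + 2 \left(-4\right)^{2}\right)^{2} + \left(64 - 6\right)\right)^{2} = \left(\left(3 + 2 \cdot 16\right)^{2} + \left(64 - 6\right)\right)^{2} = \left(\left(3 + 32\right)^{2} + 58\right)^{2} = \left(35^{2} + 58\right)^{2} = \left(1225 + 58\right)^{2} = 1283^{2} = 1646089$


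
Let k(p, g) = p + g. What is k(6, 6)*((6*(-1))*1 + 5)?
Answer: -12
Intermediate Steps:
k(p, g) = g + p
k(6, 6)*((6*(-1))*1 + 5) = (6 + 6)*((6*(-1))*1 + 5) = 12*(-6*1 + 5) = 12*(-6 + 5) = 12*(-1) = -12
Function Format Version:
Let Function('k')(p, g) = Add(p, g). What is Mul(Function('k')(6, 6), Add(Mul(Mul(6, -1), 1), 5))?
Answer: -12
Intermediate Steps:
Function('k')(p, g) = Add(g, p)
Mul(Function('k')(6, 6), Add(Mul(Mul(6, -1), 1), 5)) = Mul(Add(6, 6), Add(Mul(Mul(6, -1), 1), 5)) = Mul(12, Add(Mul(-6, 1), 5)) = Mul(12, Add(-6, 5)) = Mul(12, -1) = -12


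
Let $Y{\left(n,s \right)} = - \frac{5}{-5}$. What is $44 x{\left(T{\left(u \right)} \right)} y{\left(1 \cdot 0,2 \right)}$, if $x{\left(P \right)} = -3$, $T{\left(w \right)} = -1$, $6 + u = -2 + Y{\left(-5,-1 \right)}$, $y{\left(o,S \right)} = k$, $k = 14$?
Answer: $-1848$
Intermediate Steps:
$Y{\left(n,s \right)} = 1$ ($Y{\left(n,s \right)} = \left(-5\right) \left(- \frac{1}{5}\right) = 1$)
$y{\left(o,S \right)} = 14$
$u = -7$ ($u = -6 + \left(-2 + 1\right) = -6 - 1 = -7$)
$44 x{\left(T{\left(u \right)} \right)} y{\left(1 \cdot 0,2 \right)} = 44 \left(-3\right) 14 = \left(-132\right) 14 = -1848$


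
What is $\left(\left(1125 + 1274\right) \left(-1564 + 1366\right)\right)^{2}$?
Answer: $225626900004$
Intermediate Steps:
$\left(\left(1125 + 1274\right) \left(-1564 + 1366\right)\right)^{2} = \left(2399 \left(-198\right)\right)^{2} = \left(-475002\right)^{2} = 225626900004$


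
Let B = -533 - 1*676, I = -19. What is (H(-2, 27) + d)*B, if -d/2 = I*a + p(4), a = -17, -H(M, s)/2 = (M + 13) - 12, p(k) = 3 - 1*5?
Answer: 773760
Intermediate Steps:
p(k) = -2 (p(k) = 3 - 5 = -2)
H(M, s) = -2 - 2*M (H(M, s) = -2*((M + 13) - 12) = -2*((13 + M) - 12) = -2*(1 + M) = -2 - 2*M)
B = -1209 (B = -533 - 676 = -1209)
d = -642 (d = -2*(-19*(-17) - 2) = -2*(323 - 2) = -2*321 = -642)
(H(-2, 27) + d)*B = ((-2 - 2*(-2)) - 642)*(-1209) = ((-2 + 4) - 642)*(-1209) = (2 - 642)*(-1209) = -640*(-1209) = 773760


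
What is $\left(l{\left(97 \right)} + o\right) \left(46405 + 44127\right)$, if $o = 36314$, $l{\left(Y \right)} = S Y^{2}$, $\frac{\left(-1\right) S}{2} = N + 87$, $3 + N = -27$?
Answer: $-93819397984$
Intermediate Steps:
$N = -30$ ($N = -3 - 27 = -30$)
$S = -114$ ($S = - 2 \left(-30 + 87\right) = \left(-2\right) 57 = -114$)
$l{\left(Y \right)} = - 114 Y^{2}$
$\left(l{\left(97 \right)} + o\right) \left(46405 + 44127\right) = \left(- 114 \cdot 97^{2} + 36314\right) \left(46405 + 44127\right) = \left(\left(-114\right) 9409 + 36314\right) 90532 = \left(-1072626 + 36314\right) 90532 = \left(-1036312\right) 90532 = -93819397984$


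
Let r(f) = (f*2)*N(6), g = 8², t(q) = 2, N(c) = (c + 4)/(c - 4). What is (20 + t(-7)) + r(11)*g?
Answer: 7062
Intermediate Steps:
N(c) = (4 + c)/(-4 + c)
g = 64
r(f) = 10*f (r(f) = (f*2)*((4 + 6)/(-4 + 6)) = (2*f)*(10/2) = (2*f)*((½)*10) = (2*f)*5 = 10*f)
(20 + t(-7)) + r(11)*g = (20 + 2) + (10*11)*64 = 22 + 110*64 = 22 + 7040 = 7062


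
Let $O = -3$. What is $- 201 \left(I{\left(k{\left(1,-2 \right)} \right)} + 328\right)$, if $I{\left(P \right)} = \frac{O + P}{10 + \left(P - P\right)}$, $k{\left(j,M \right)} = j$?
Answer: $- \frac{329439}{5} \approx -65888.0$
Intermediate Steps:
$I{\left(P \right)} = - \frac{3}{10} + \frac{P}{10}$ ($I{\left(P \right)} = \frac{-3 + P}{10 + \left(P - P\right)} = \frac{-3 + P}{10 + 0} = \frac{-3 + P}{10} = \left(-3 + P\right) \frac{1}{10} = - \frac{3}{10} + \frac{P}{10}$)
$- 201 \left(I{\left(k{\left(1,-2 \right)} \right)} + 328\right) = - 201 \left(\left(- \frac{3}{10} + \frac{1}{10} \cdot 1\right) + 328\right) = - 201 \left(\left(- \frac{3}{10} + \frac{1}{10}\right) + 328\right) = - 201 \left(- \frac{1}{5} + 328\right) = \left(-201\right) \frac{1639}{5} = - \frac{329439}{5}$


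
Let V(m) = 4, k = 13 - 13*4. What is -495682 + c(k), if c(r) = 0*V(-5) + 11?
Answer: -495671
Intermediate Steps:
k = -39 (k = 13 - 52 = -39)
c(r) = 11 (c(r) = 0*4 + 11 = 0 + 11 = 11)
-495682 + c(k) = -495682 + 11 = -495671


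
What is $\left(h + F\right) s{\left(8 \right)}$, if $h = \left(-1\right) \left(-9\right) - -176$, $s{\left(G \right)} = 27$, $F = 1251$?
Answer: $38772$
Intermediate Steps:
$h = 185$ ($h = 9 + 176 = 185$)
$\left(h + F\right) s{\left(8 \right)} = \left(185 + 1251\right) 27 = 1436 \cdot 27 = 38772$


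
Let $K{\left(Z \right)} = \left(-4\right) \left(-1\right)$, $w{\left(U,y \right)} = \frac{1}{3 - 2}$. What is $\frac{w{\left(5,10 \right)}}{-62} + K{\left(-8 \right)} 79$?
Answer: $\frac{19591}{62} \approx 315.98$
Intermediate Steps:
$w{\left(U,y \right)} = 1$ ($w{\left(U,y \right)} = 1^{-1} = 1$)
$K{\left(Z \right)} = 4$
$\frac{w{\left(5,10 \right)}}{-62} + K{\left(-8 \right)} 79 = 1 \frac{1}{-62} + 4 \cdot 79 = 1 \left(- \frac{1}{62}\right) + 316 = - \frac{1}{62} + 316 = \frac{19591}{62}$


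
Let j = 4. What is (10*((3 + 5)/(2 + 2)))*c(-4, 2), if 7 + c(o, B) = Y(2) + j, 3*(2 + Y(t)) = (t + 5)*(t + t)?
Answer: 260/3 ≈ 86.667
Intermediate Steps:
Y(t) = -2 + 2*t*(5 + t)/3 (Y(t) = -2 + ((t + 5)*(t + t))/3 = -2 + ((5 + t)*(2*t))/3 = -2 + (2*t*(5 + t))/3 = -2 + 2*t*(5 + t)/3)
c(o, B) = 13/3 (c(o, B) = -7 + ((-2 + (2/3)*2**2 + (10/3)*2) + 4) = -7 + ((-2 + (2/3)*4 + 20/3) + 4) = -7 + ((-2 + 8/3 + 20/3) + 4) = -7 + (22/3 + 4) = -7 + 34/3 = 13/3)
(10*((3 + 5)/(2 + 2)))*c(-4, 2) = (10*((3 + 5)/(2 + 2)))*(13/3) = (10*(8/4))*(13/3) = (10*(8*(1/4)))*(13/3) = (10*2)*(13/3) = 20*(13/3) = 260/3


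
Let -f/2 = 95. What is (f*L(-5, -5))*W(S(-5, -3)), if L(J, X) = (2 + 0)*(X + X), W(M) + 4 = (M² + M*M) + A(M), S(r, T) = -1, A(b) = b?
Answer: -11400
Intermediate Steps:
f = -190 (f = -2*95 = -190)
W(M) = -4 + M + 2*M² (W(M) = -4 + ((M² + M*M) + M) = -4 + ((M² + M²) + M) = -4 + (2*M² + M) = -4 + (M + 2*M²) = -4 + M + 2*M²)
L(J, X) = 4*X (L(J, X) = 2*(2*X) = 4*X)
(f*L(-5, -5))*W(S(-5, -3)) = (-760*(-5))*(-4 - 1 + 2*(-1)²) = (-190*(-20))*(-4 - 1 + 2*1) = 3800*(-4 - 1 + 2) = 3800*(-3) = -11400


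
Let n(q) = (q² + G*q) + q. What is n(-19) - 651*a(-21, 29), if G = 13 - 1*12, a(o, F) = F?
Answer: -18556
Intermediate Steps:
G = 1 (G = 13 - 12 = 1)
n(q) = q² + 2*q (n(q) = (q² + 1*q) + q = (q² + q) + q = (q + q²) + q = q² + 2*q)
n(-19) - 651*a(-21, 29) = -19*(2 - 19) - 651*29 = -19*(-17) - 18879 = 323 - 18879 = -18556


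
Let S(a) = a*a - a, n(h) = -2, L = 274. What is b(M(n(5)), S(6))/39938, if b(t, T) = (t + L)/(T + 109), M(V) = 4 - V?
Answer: 140/2775691 ≈ 5.0438e-5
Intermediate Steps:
S(a) = a**2 - a
b(t, T) = (274 + t)/(109 + T) (b(t, T) = (t + 274)/(T + 109) = (274 + t)/(109 + T))
b(M(n(5)), S(6))/39938 = ((274 + (4 - 1*(-2)))/(109 + 6*(-1 + 6)))/39938 = ((274 + (4 + 2))/(109 + 6*5))*(1/39938) = ((274 + 6)/(109 + 30))*(1/39938) = (280/139)*(1/39938) = 140/2775691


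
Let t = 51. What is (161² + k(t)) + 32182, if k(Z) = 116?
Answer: 58219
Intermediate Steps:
(161² + k(t)) + 32182 = (161² + 116) + 32182 = (25921 + 116) + 32182 = 26037 + 32182 = 58219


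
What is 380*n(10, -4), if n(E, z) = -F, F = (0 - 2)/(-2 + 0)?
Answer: -380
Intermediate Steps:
F = 1 (F = -2/(-2) = -2*(-½) = 1)
n(E, z) = -1 (n(E, z) = -1*1 = -1)
380*n(10, -4) = 380*(-1) = -380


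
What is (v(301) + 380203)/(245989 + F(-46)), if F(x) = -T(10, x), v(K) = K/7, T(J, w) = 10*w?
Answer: 380246/246449 ≈ 1.5429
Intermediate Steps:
v(K) = K/7 (v(K) = K*(⅐) = K/7)
F(x) = -10*x
(v(301) + 380203)/(245989 + F(-46)) = ((⅐)*301 + 380203)/(245989 - 10*(-46)) = (43 + 380203)/(245989 + 460) = 380246/246449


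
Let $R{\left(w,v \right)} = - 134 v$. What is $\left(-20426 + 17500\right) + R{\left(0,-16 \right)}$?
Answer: $-782$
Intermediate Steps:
$\left(-20426 + 17500\right) + R{\left(0,-16 \right)} = \left(-20426 + 17500\right) - -2144 = -2926 + 2144 = -782$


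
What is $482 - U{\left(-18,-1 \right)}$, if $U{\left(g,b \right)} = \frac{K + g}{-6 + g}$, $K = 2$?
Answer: $\frac{1444}{3} \approx 481.33$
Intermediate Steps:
$U{\left(g,b \right)} = \frac{2 + g}{-6 + g}$
$482 - U{\left(-18,-1 \right)} = 482 - \frac{2 - 18}{-6 - 18} = 482 - \frac{1}{-24} \left(-16\right) = 482 - \left(- \frac{1}{24}\right) \left(-16\right) = 482 - \frac{2}{3} = \frac{1444}{3}$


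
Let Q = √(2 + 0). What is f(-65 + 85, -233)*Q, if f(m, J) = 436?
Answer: 436*√2 ≈ 616.60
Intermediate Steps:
Q = √2 ≈ 1.4142
f(-65 + 85, -233)*Q = 436*√2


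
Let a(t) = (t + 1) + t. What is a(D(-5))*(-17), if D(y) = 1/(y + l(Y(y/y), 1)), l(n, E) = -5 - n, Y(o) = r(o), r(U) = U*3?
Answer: -187/13 ≈ -14.385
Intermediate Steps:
r(U) = 3*U
Y(o) = 3*o
D(y) = 1/(-8 + y) (D(y) = 1/(y + (-5 - 3*y/y)) = 1/(y + (-5 - 3)) = 1/(y - 8) = 1/(-8 + y))
a(t) = 1 + 2*t (a(t) = (1 + t) + t = 1 + 2*t)
a(D(-5))*(-17) = (1 + 2/(-8 - 5))*(-17) = (1 + 2/(-13))*(-17) = (1 + 2*(-1/13))*(-17) = (1 - 2/13)*(-17) = (11/13)*(-17) = -187/13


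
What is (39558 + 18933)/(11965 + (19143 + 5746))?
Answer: 58491/36854 ≈ 1.5871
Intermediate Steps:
(39558 + 18933)/(11965 + (19143 + 5746)) = 58491/(11965 + 24889) = 58491/36854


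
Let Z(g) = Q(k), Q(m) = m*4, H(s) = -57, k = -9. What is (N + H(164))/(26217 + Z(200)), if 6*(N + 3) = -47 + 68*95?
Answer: 6053/157086 ≈ 0.038533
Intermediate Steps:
N = 6395/6 (N = -3 + (-47 + 68*95)/6 = -3 + (-47 + 6460)/6 = -3 + (⅙)*6413 = -3 + 6413/6 = 6395/6 ≈ 1065.8)
Q(m) = 4*m
Z(g) = -36 (Z(g) = 4*(-9) = -36)
(N + H(164))/(26217 + Z(200)) = (6395/6 - 57)/(26217 - 36) = (6053/6)/26181 = (6053/6)*(1/26181) = 6053/157086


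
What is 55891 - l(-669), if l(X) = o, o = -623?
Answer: 56514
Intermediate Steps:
l(X) = -623
55891 - l(-669) = 55891 - 1*(-623) = 55891 + 623 = 56514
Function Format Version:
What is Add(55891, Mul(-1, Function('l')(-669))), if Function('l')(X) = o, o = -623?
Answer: 56514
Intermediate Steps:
Function('l')(X) = -623
Add(55891, Mul(-1, Function('l')(-669))) = Add(55891, Mul(-1, -623)) = Add(55891, 623) = 56514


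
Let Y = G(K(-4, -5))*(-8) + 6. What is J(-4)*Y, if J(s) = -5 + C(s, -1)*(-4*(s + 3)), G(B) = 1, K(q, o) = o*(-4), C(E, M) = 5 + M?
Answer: -22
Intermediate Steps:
K(q, o) = -4*o
J(s) = -53 - 16*s (J(s) = -5 + (5 - 1)*(-4*(s + 3)) = -5 + 4*(-4*(3 + s)) = -5 + 4*(-12 - 4*s) = -5 + (-48 - 16*s) = -53 - 16*s)
Y = -2 (Y = 1*(-8) + 6 = -8 + 6 = -2)
J(-4)*Y = (-53 - 16*(-4))*(-2) = (-53 + 64)*(-2) = 11*(-2) = -22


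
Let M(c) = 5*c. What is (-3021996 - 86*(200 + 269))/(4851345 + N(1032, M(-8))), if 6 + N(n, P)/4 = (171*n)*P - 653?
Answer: 3062330/23386811 ≈ 0.13094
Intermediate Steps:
N(n, P) = -2636 + 684*P*n (N(n, P) = -24 + 4*((171*n)*P - 653) = -24 + 4*(171*P*n - 653) = -24 + 4*(-653 + 171*P*n) = -24 + (-2612 + 684*P*n) = -2636 + 684*P*n)
(-3021996 - 86*(200 + 269))/(4851345 + N(1032, M(-8))) = (-3021996 - 86*(200 + 269))/(4851345 + (-2636 + 684*(5*(-8))*1032)) = (-3021996 - 86*469)/(4851345 + (-2636 + 684*(-40)*1032)) = (-3021996 - 40334)/(4851345 + (-2636 - 28235520)) = -3062330/(4851345 - 28238156) = -3062330/(-23386811) = -3062330*(-1/23386811) = 3062330/23386811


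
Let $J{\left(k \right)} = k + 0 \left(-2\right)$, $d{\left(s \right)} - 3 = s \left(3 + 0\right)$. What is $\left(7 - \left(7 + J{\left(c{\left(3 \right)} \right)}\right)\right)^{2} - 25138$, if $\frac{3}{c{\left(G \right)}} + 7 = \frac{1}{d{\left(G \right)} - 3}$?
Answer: $- \frac{96629743}{3844} \approx -25138.0$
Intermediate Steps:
$d{\left(s \right)} = 3 + 3 s$ ($d{\left(s \right)} = 3 + s \left(3 + 0\right) = 3 + s 3 = 3 + 3 s$)
$c{\left(G \right)} = \frac{3}{-7 + \frac{1}{3 G}}$ ($c{\left(G \right)} = \frac{3}{-7 + \frac{1}{\left(3 + 3 G\right) - 3}} = \frac{3}{-7 + \frac{1}{3 G}}$)
$J{\left(k \right)} = k$ ($J{\left(k \right)} = k + 0 = k$)
$\left(7 - \left(7 + J{\left(c{\left(3 \right)} \right)}\right)\right)^{2} - 25138 = \left(7 - \left(7 - \frac{27}{-1 + 21 \cdot 3}\right)\right)^{2} - 25138 = \left(7 - \left(7 - \frac{27}{-1 + 63}\right)\right)^{2} - 25138 = \left(7 - \left(7 - \frac{27}{62}\right)\right)^{2} - 25138 = \left(7 - \left(7 - 27 \cdot \frac{1}{62}\right)\right)^{2} - 25138 = \left(7 - \frac{407}{62}\right)^{2} - 25138 = \left(\frac{27}{62}\right)^{2} - 25138 = \frac{729}{3844} - 25138 = - \frac{96629743}{3844}$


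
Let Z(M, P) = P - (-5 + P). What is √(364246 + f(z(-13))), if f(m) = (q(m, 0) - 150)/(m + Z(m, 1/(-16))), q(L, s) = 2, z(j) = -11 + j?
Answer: √131495618/19 ≈ 603.53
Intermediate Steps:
Z(M, P) = 5 (Z(M, P) = P + (5 - P) = 5)
f(m) = -148/(5 + m) (f(m) = (2 - 150)/(m + 5) = -148/(5 + m))
√(364246 + f(z(-13))) = √(364246 - 148/(5 + (-11 - 13))) = √(364246 - 148/(5 - 24)) = √(364246 - 148/(-19)) = √(364246 - 148*(-1/19)) = √(364246 + 148/19) = √(6920822/19) = √131495618/19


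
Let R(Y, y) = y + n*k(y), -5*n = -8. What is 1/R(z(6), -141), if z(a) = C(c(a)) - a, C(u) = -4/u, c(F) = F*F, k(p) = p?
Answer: -5/1833 ≈ -0.0027278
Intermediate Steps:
n = 8/5 (n = -⅕*(-8) = 8/5 ≈ 1.6000)
c(F) = F²
z(a) = -a - 4/a² (z(a) = -4/a² - a = -a - 4/a²)
R(Y, y) = 13*y/5 (R(Y, y) = y + 8*y/5 = 13*y/5)
1/R(z(6), -141) = 1/((13/5)*(-141)) = 1/(-1833/5) = -5/1833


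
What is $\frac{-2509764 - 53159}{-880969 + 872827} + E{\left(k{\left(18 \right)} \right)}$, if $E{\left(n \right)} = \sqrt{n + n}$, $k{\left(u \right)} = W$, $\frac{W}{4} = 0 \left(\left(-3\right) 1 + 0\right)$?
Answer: $\frac{2562923}{8142} \approx 314.78$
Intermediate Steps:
$W = 0$ ($W = 4 \cdot 0 \left(\left(-3\right) 1 + 0\right) = 4 \cdot 0 \left(-3 + 0\right) = 4 \cdot 0 \left(-3\right) = 4 \cdot 0 = 0$)
$k{\left(u \right)} = 0$
$E{\left(n \right)} = \sqrt{2} \sqrt{n}$ ($E{\left(n \right)} = \sqrt{2 n} = \sqrt{2} \sqrt{n}$)
$\frac{-2509764 - 53159}{-880969 + 872827} + E{\left(k{\left(18 \right)} \right)} = \frac{-2509764 - 53159}{-880969 + 872827} + \sqrt{2} \sqrt{0} = - \frac{2562923}{-8142} + \sqrt{2} \cdot 0 = \left(-2562923\right) \left(- \frac{1}{8142}\right) + 0 = \frac{2562923}{8142} + 0 = \frac{2562923}{8142}$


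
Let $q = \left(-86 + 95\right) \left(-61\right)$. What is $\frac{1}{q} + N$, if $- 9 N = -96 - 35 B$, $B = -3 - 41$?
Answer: $- \frac{88085}{549} \approx -160.45$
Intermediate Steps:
$B = -44$ ($B = -3 - 41 = -44$)
$N = - \frac{1444}{9}$ ($N = - \frac{-96 - -1540}{9} = - \frac{-96 + 1540}{9} = \left(- \frac{1}{9}\right) 1444 = - \frac{1444}{9} \approx -160.44$)
$q = -549$ ($q = 9 \left(-61\right) = -549$)
$\frac{1}{q} + N = \frac{1}{-549} - \frac{1444}{9} = - \frac{1}{549} - \frac{1444}{9} = - \frac{88085}{549}$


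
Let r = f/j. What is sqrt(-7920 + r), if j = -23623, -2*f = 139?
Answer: I*sqrt(17678894799526)/47246 ≈ 88.994*I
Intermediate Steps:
f = -139/2 (f = -1/2*139 = -139/2 ≈ -69.500)
r = 139/47246 (r = -139/2/(-23623) = -139/2*(-1/23623) = 139/47246 ≈ 0.0029420)
sqrt(-7920 + r) = sqrt(-7920 + 139/47246) = sqrt(-374188181/47246) = I*sqrt(17678894799526)/47246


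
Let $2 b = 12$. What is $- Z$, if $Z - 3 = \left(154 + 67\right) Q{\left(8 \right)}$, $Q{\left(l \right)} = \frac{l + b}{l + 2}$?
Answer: $- \frac{1562}{5} \approx -312.4$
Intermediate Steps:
$b = 6$ ($b = \frac{1}{2} \cdot 12 = 6$)
$Q{\left(l \right)} = \frac{6 + l}{2 + l}$ ($Q{\left(l \right)} = \frac{l + 6}{l + 2} = \frac{6 + l}{2 + l}$)
$Z = \frac{1562}{5}$ ($Z = 3 + \left(154 + 67\right) \frac{6 + 8}{2 + 8} = 3 + 221 \cdot \frac{1}{10} \cdot 14 = 3 + 221 \cdot \frac{7}{5} = 3 + \frac{1547}{5} = \frac{1562}{5} \approx 312.4$)
$- Z = \left(-1\right) \frac{1562}{5} = - \frac{1562}{5}$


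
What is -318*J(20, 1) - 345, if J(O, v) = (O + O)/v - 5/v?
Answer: -11475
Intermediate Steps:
J(O, v) = -5/v + 2*O/v (J(O, v) = (2*O)/v - 5/v = 2*O/v - 5/v = -5/v + 2*O/v)
-318*J(20, 1) - 345 = -318*(-5 + 2*20)/1 - 345 = -318*(-5 + 40) - 345 = -318*35 - 345 = -11130 - 345 = -11475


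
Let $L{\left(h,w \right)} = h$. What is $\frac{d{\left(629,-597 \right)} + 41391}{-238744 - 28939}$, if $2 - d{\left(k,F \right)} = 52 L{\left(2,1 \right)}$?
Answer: $- \frac{41289}{267683} \approx -0.15425$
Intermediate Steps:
$d{\left(k,F \right)} = -102$ ($d{\left(k,F \right)} = 2 - 52 \cdot 2 = 2 - 104 = -102$)
$\frac{d{\left(629,-597 \right)} + 41391}{-238744 - 28939} = \frac{-102 + 41391}{-238744 - 28939} = \frac{41289}{-267683} = 41289 \left(- \frac{1}{267683}\right) = - \frac{41289}{267683}$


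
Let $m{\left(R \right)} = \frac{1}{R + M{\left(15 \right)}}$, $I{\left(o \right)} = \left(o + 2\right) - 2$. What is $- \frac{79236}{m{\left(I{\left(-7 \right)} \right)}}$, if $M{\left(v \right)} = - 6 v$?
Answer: $7685892$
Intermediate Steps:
$I{\left(o \right)} = o$ ($I{\left(o \right)} = \left(2 + o\right) - 2 = o$)
$m{\left(R \right)} = \frac{1}{-90 + R}$ ($m{\left(R \right)} = \frac{1}{R - 90} = \frac{1}{-90 + R}$)
$- \frac{79236}{m{\left(I{\left(-7 \right)} \right)}} = - \frac{79236}{\frac{1}{-90 - 7}} = - \frac{79236}{\frac{1}{-97}} = - \frac{79236}{- \frac{1}{97}} = \left(-79236\right) \left(-97\right) = 7685892$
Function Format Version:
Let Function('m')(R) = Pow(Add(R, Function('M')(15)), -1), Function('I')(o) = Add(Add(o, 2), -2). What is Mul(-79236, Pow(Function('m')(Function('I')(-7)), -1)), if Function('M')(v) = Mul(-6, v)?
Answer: 7685892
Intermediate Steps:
Function('I')(o) = o (Function('I')(o) = Add(Add(2, o), -2) = o)
Function('m')(R) = Pow(Add(-90, R), -1) (Function('m')(R) = Pow(Add(R, Mul(-6, 15)), -1) = Pow(Add(R, -90), -1) = Pow(Add(-90, R), -1))
Mul(-79236, Pow(Function('m')(Function('I')(-7)), -1)) = Mul(-79236, Pow(Pow(Add(-90, -7), -1), -1)) = Mul(-79236, Pow(Pow(-97, -1), -1)) = Mul(-79236, Pow(Rational(-1, 97), -1)) = Mul(-79236, -97) = 7685892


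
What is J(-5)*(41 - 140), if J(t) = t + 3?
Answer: 198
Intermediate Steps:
J(t) = 3 + t
J(-5)*(41 - 140) = (3 - 5)*(41 - 140) = -2*(-99) = 198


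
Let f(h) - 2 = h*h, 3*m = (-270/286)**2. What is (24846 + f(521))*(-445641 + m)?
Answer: -2700054023310126/20449 ≈ -1.3204e+11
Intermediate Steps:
m = 6075/20449 (m = (-270/286)**2/3 = (-270*1/286)**2/3 = (-135/143)**2/3 = (1/3)*(18225/20449) = 6075/20449 ≈ 0.29708)
f(h) = 2 + h**2 (f(h) = 2 + h*h = 2 + h**2)
(24846 + f(521))*(-445641 + m) = (24846 + (2 + 521**2))*(-445641 + 6075/20449) = (24846 + (2 + 271441))*(-9112906734/20449) = (24846 + 271443)*(-9112906734/20449) = 296289*(-9112906734/20449) = -2700054023310126/20449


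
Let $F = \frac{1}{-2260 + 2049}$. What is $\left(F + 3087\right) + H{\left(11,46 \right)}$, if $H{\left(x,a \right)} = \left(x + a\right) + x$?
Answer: $\frac{665704}{211} \approx 3155.0$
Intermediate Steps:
$H{\left(x,a \right)} = a + 2 x$ ($H{\left(x,a \right)} = \left(a + x\right) + x = a + 2 x$)
$F = - \frac{1}{211}$ ($F = \frac{1}{-211} = - \frac{1}{211} \approx -0.0047393$)
$\left(F + 3087\right) + H{\left(11,46 \right)} = \left(- \frac{1}{211} + 3087\right) + \left(46 + 2 \cdot 11\right) = \frac{651356}{211} + \left(46 + 22\right) = \frac{651356}{211} + 68 = \frac{665704}{211}$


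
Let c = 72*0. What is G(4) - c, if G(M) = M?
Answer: 4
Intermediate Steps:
c = 0
G(4) - c = 4 - 1*0 = 4 + 0 = 4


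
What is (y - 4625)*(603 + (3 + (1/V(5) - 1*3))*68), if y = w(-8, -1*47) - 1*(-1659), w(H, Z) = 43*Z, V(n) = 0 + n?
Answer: -15374921/5 ≈ -3.0750e+6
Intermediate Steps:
V(n) = n
y = -362 (y = 43*(-1*47) - 1*(-1659) = 43*(-47) + 1659 = -2021 + 1659 = -362)
(y - 4625)*(603 + (3 + (1/V(5) - 1*3))*68) = (-362 - 4625)*(603 + (3 + (1/5 - 1*3))*68) = -4987*(603 + (3 + (1/5 - 3))*68) = -4987*(603 + (3 - 14/5)*68) = -4987*(603 + (1/5)*68) = -4987*(603 + 68/5) = -4987*3083/5 = -15374921/5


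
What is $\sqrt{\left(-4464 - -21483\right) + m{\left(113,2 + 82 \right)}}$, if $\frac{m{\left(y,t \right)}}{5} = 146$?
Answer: $\sqrt{17749} \approx 133.23$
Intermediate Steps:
$m{\left(y,t \right)} = 730$ ($m{\left(y,t \right)} = 5 \cdot 146 = 730$)
$\sqrt{\left(-4464 - -21483\right) + m{\left(113,2 + 82 \right)}} = \sqrt{\left(-4464 - -21483\right) + 730} = \sqrt{\left(-4464 + 21483\right) + 730} = \sqrt{17019 + 730} = \sqrt{17749}$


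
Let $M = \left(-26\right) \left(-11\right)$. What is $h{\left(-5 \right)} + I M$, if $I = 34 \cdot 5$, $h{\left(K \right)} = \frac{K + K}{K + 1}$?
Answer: $\frac{97245}{2} \approx 48623.0$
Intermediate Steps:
$h{\left(K \right)} = \frac{2 K}{1 + K}$
$I = 170$
$M = 286$
$h{\left(-5 \right)} + I M = 2 \left(-5\right) \frac{1}{1 - 5} + 170 \cdot 286 = 2 \left(-5\right) \frac{1}{-4} + 48620 = 2 \left(-5\right) \left(- \frac{1}{4}\right) + 48620 = \frac{5}{2} + 48620 = \frac{97245}{2}$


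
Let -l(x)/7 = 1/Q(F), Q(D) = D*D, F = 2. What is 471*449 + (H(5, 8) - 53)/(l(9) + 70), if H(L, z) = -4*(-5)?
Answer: 19244545/91 ≈ 2.1148e+5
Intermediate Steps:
Q(D) = D²
l(x) = -7/4 (l(x) = -7/(2²) = -7/4)
H(L, z) = 20
471*449 + (H(5, 8) - 53)/(l(9) + 70) = 471*449 + (20 - 53)/(-7/4 + 70) = 211479 - 33/273/4 = 211479 - 33*4/273 = 211479 - 44/91 = 19244545/91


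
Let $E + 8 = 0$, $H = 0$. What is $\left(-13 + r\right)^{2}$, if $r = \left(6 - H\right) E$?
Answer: $3721$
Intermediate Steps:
$E = -8$ ($E = -8 + 0 = -8$)
$r = -48$ ($r = \left(6 - 0\right) \left(-8\right) = \left(6 + 0\right) \left(-8\right) = 6 \left(-8\right) = -48$)
$\left(-13 + r\right)^{2} = \left(-13 - 48\right)^{2} = \left(-61\right)^{2} = 3721$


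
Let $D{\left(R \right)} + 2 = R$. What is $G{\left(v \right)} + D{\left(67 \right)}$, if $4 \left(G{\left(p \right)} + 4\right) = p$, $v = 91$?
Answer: $\frac{335}{4} \approx 83.75$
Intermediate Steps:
$D{\left(R \right)} = -2 + R$
$G{\left(p \right)} = -4 + \frac{p}{4}$
$G{\left(v \right)} + D{\left(67 \right)} = \left(-4 + \frac{1}{4} \cdot 91\right) + \left(-2 + 67\right) = \left(-4 + \frac{91}{4}\right) + 65 = \frac{75}{4} + 65 = \frac{335}{4}$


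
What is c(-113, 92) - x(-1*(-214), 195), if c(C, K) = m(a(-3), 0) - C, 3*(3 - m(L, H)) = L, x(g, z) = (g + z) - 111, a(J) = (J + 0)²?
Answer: -185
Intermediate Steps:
a(J) = J²
x(g, z) = -111 + g + z
m(L, H) = 3 - L/3
c(C, K) = -C (c(C, K) = (3 - ⅓*(-3)²) - C = (3 - ⅓*9) - C = (3 - 3) - C = 0 - C = -C)
c(-113, 92) - x(-1*(-214), 195) = -1*(-113) - (-111 - 1*(-214) + 195) = 113 - (-111 + 214 + 195) = 113 - 1*298 = 113 - 298 = -185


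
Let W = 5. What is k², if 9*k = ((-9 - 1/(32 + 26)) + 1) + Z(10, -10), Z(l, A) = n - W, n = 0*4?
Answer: 570025/272484 ≈ 2.0920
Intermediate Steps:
n = 0
Z(l, A) = -5 (Z(l, A) = 0 - 1*5 = 0 - 5 = -5)
k = -755/522 (k = (((-9 - 1/(32 + 26)) + 1) - 5)/9 = (((-9 - 1/58) + 1) - 5)/9 = ((-523/58 + 1) - 5)/9 = (-465/58 - 5)/9 = (⅑)*(-755/58) = -755/522 ≈ -1.4464)
k² = (-755/522)² = 570025/272484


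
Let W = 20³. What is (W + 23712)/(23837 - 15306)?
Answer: 31712/8531 ≈ 3.7173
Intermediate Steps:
W = 8000
(W + 23712)/(23837 - 15306) = (8000 + 23712)/(23837 - 15306) = 31712/8531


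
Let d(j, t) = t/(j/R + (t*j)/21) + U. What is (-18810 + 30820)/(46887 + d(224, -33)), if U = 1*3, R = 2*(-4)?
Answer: 4563800/17818233 ≈ 0.25613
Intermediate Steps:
R = -8
U = 3
d(j, t) = 3 + t/(-j/8 + j*t/21) (d(j, t) = t/(j/(-8) + (t*j)/21) + 3 = t/(j*(-1/8) + (j*t)*(1/21)) + 3 = t/(-j/8 + j*t/21) + 3 = 3 + t/(-j/8 + j*t/21))
(-18810 + 30820)/(46887 + d(224, -33)) = (-18810 + 30820)/(46887 + 3*(-21*224 + 56*(-33) + 8*224*(-33))/(224*(-21 + 8*(-33)))) = 12010/(46887 + 3*(1/224)*(-4704 - 1848 - 59136)/(-21 - 264)) = 12010/(46887 + 3*(1/224)*(-65688)/(-285)) = 12010/(46887 + 3*(1/224)*(-1/285)*(-65688)) = 12010/(46887 + 1173/380) = 12010/(17818233/380) = 12010*(380/17818233) = 4563800/17818233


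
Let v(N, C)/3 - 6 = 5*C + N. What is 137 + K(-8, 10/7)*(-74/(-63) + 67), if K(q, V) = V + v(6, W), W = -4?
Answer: -618193/441 ≈ -1401.8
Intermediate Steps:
v(N, C) = 18 + 3*N + 15*C (v(N, C) = 18 + 3*(5*C + N) = 18 + 3*(N + 5*C) = 18 + (3*N + 15*C) = 18 + 3*N + 15*C)
K(q, V) = -24 + V (K(q, V) = V + (18 + 3*6 + 15*(-4)) = V + (18 + 18 - 60) = V - 24 = -24 + V)
137 + K(-8, 10/7)*(-74/(-63) + 67) = 137 + (-24 + 10/7)*(-74/(-63) + 67) = 137 + (-24 + 10*(1/7))*(-74*(-1/63) + 67) = 137 + (-24 + 10/7)*(74/63 + 67) = 137 - 158/7*4295/63 = 137 - 678610/441 = -618193/441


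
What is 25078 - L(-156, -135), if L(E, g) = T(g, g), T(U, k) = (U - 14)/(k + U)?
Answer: 6770911/270 ≈ 25077.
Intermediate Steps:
T(U, k) = (-14 + U)/(U + k)
L(E, g) = (-14 + g)/(2*g) (L(E, g) = (-14 + g)/(g + g) = (-14 + g)/((2*g)) = (1/(2*g))*(-14 + g) = (-14 + g)/(2*g))
25078 - L(-156, -135) = 25078 - (-14 - 135)/(2*(-135)) = 25078 - (-1)*(-149)/(2*135) = 25078 - 1*149/270 = 25078 - 149/270 = 6770911/270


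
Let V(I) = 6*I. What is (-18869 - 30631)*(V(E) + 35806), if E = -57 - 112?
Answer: -1722204000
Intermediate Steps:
E = -169
(-18869 - 30631)*(V(E) + 35806) = (-18869 - 30631)*(6*(-169) + 35806) = -49500*(-1014 + 35806) = -49500*34792 = -1722204000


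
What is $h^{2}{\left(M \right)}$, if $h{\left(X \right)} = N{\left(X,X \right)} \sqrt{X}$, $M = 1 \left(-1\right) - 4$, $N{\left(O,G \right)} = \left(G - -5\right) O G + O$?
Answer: $-125$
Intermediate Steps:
$N{\left(O,G \right)} = O + G O \left(5 + G\right)$ ($N{\left(O,G \right)} = \left(G + 5\right) O G + O = \left(5 + G\right) O G + O = O \left(5 + G\right) G + O = G O \left(5 + G\right) + O = O + G O \left(5 + G\right)$)
$M = -5$ ($M = -1 - 4 = -5$)
$h{\left(X \right)} = X^{\frac{3}{2}} \left(1 + X^{2} + 5 X\right)$ ($h{\left(X \right)} = X \left(1 + X^{2} + 5 X\right) \sqrt{X} = X^{\frac{3}{2}} \left(1 + X^{2} + 5 X\right)$)
$h^{2}{\left(M \right)} = \left(\left(-5\right)^{\frac{3}{2}} \left(1 + \left(-5\right)^{2} + 5 \left(-5\right)\right)\right)^{2} = \left(- 5 i \sqrt{5} \left(1 + 25 - 25\right)\right)^{2} = \left(- 5 i \sqrt{5} \cdot 1\right)^{2} = \left(- 5 i \sqrt{5}\right)^{2} = -125$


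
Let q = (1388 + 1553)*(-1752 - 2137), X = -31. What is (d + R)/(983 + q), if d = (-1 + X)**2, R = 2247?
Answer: -3271/11436566 ≈ -0.00028601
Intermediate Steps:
d = 1024 (d = (-1 - 31)**2 = (-32)**2 = 1024)
q = -11437549 (q = 2941*(-3889) = -11437549)
(d + R)/(983 + q) = (1024 + 2247)/(983 - 11437549) = 3271/(-11436566) = 3271*(-1/11436566) = -3271/11436566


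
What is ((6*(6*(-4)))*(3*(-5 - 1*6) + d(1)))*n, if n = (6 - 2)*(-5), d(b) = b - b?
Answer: -95040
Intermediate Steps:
d(b) = 0
n = -20 (n = 4*(-5) = -20)
((6*(6*(-4)))*(3*(-5 - 1*6) + d(1)))*n = ((6*(6*(-4)))*(3*(-5 - 1*6) + 0))*(-20) = ((6*(-24))*(3*(-5 - 6) + 0))*(-20) = -144*(3*(-11) + 0)*(-20) = -144*(-33 + 0)*(-20) = -144*(-33)*(-20) = 4752*(-20) = -95040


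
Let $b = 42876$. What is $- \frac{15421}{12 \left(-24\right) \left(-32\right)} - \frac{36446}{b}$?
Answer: $- \frac{27696587}{10976256} \approx -2.5233$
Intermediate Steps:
$- \frac{15421}{12 \left(-24\right) \left(-32\right)} - \frac{36446}{b} = - \frac{15421}{12 \left(-24\right) \left(-32\right)} - \frac{36446}{42876} = - \frac{15421}{\left(-288\right) \left(-32\right)} - \frac{18223}{21438} = - \frac{15421}{9216} - \frac{18223}{21438} = - \frac{27696587}{10976256}$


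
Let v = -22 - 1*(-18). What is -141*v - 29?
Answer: 535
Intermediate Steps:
v = -4 (v = -22 + 18 = -4)
-141*v - 29 = -141*(-4) - 29 = 564 - 29 = 535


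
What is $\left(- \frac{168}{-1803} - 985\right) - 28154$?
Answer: $- \frac{17512483}{601} \approx -29139.0$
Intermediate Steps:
$\left(- \frac{168}{-1803} - 985\right) - 28154 = \left(\left(-168\right) \left(- \frac{1}{1803}\right) - 985\right) - 28154 = \left(\frac{56}{601} - 985\right) - 28154 = - \frac{591929}{601} - 28154 = - \frac{17512483}{601}$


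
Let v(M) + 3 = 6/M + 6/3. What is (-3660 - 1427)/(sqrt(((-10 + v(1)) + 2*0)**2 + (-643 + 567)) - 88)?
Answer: 447656/7795 + 5087*I*sqrt(51)/7795 ≈ 57.429 + 4.6605*I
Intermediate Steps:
v(M) = -1 + 6/M (v(M) = -3 + (6/M + 6/3) = -3 + (6/M + 6*(1/3)) = -3 + (6/M + 2) = -3 + (2 + 6/M) = -1 + 6/M)
(-3660 - 1427)/(sqrt(((-10 + v(1)) + 2*0)**2 + (-643 + 567)) - 88) = (-3660 - 1427)/(sqrt(((-10 + (6 - 1*1)/1) + 2*0)**2 + (-643 + 567)) - 88) = -5087/(sqrt(((-10 + 1*(6 - 1)) + 0)**2 - 76) - 88) = -5087/(sqrt(((-10 + 1*5) + 0)**2 - 76) - 88) = -5087/(sqrt(((-10 + 5) + 0)**2 - 76) - 88) = -5087/(sqrt((-5 + 0)**2 - 76) - 88) = -5087/(sqrt((-5)**2 - 76) - 88) = -5087/(sqrt(25 - 76) - 88) = -5087/(sqrt(-51) - 88) = -5087/(I*sqrt(51) - 88) = -5087/(-88 + I*sqrt(51))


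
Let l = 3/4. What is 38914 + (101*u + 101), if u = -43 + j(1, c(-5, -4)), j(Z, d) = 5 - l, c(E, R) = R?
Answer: 140405/4 ≈ 35101.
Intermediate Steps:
l = 3/4 (l = 3*(1/4) = 3/4 ≈ 0.75000)
j(Z, d) = 17/4 (j(Z, d) = 5 - 1*3/4 = 5 - 3/4 = 17/4)
u = -155/4 (u = -43 + 17/4 = -155/4 ≈ -38.750)
38914 + (101*u + 101) = 38914 + (101*(-155/4) + 101) = 38914 + (-15655/4 + 101) = 38914 - 15251/4 = 140405/4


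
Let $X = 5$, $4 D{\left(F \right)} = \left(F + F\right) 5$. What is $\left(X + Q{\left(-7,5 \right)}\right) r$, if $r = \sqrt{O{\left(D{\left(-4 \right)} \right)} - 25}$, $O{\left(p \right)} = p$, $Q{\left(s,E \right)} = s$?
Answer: $- 2 i \sqrt{35} \approx - 11.832 i$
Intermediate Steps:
$D{\left(F \right)} = \frac{5 F}{2}$ ($D{\left(F \right)} = \frac{\left(F + F\right) 5}{4} = \frac{2 F 5}{4} = \frac{10 F}{4} = \frac{5 F}{2}$)
$r = i \sqrt{35}$ ($r = \sqrt{\frac{5}{2} \left(-4\right) - 25} = \sqrt{-10 - 25} = \sqrt{-35} = i \sqrt{35} \approx 5.9161 i$)
$\left(X + Q{\left(-7,5 \right)}\right) r = \left(5 - 7\right) i \sqrt{35} = - 2 i \sqrt{35}$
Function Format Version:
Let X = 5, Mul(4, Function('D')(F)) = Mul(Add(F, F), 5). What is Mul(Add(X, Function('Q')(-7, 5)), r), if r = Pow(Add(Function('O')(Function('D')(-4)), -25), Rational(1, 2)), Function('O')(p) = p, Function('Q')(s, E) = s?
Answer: Mul(-2, I, Pow(35, Rational(1, 2))) ≈ Mul(-11.832, I)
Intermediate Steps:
Function('D')(F) = Mul(Rational(5, 2), F) (Function('D')(F) = Mul(Rational(1, 4), Mul(Add(F, F), 5)) = Mul(Rational(1, 4), Mul(Mul(2, F), 5)) = Mul(Rational(1, 4), Mul(10, F)) = Mul(Rational(5, 2), F))
r = Mul(I, Pow(35, Rational(1, 2))) (r = Pow(Add(Mul(Rational(5, 2), -4), -25), Rational(1, 2)) = Pow(Add(-10, -25), Rational(1, 2)) = Pow(-35, Rational(1, 2)) = Mul(I, Pow(35, Rational(1, 2))) ≈ Mul(5.9161, I))
Mul(Add(X, Function('Q')(-7, 5)), r) = Mul(Add(5, -7), Mul(I, Pow(35, Rational(1, 2)))) = Mul(-2, Mul(I, Pow(35, Rational(1, 2)))) = Mul(-2, I, Pow(35, Rational(1, 2)))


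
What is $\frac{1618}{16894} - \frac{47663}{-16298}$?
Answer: $\frac{415794443}{137669206} \approx 3.0202$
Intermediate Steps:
$\frac{1618}{16894} - \frac{47663}{-16298} = 1618 \cdot \frac{1}{16894} - - \frac{47663}{16298} = \frac{809}{8447} + \frac{47663}{16298} = \frac{415794443}{137669206}$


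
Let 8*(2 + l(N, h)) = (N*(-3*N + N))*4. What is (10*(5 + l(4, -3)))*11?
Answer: -1430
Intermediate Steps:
l(N, h) = -2 - N² (l(N, h) = -2 + ((N*(-3*N + N))*4)/8 = -2 + ((N*(-2*N))*4)/8 = -2 + (-2*N²*4)/8 = -2 + (-8*N²)/8 = -2 - N²)
(10*(5 + l(4, -3)))*11 = (10*(5 + (-2 - 1*4²)))*11 = (10*(5 + (-2 - 1*16)))*11 = (10*(5 + (-2 - 16)))*11 = (10*(5 - 18))*11 = (10*(-13))*11 = -130*11 = -1430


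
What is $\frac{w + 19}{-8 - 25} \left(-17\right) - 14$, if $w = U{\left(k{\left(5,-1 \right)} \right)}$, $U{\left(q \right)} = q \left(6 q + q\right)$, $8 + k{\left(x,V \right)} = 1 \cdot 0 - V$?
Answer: $\frac{5692}{33} \approx 172.48$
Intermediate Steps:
$k{\left(x,V \right)} = -8 - V$ ($k{\left(x,V \right)} = -8 + \left(1 \cdot 0 - V\right) = -8 + \left(0 - V\right) = -8 - V$)
$U{\left(q \right)} = 7 q^{2}$ ($U{\left(q \right)} = q 7 q = 7 q^{2}$)
$w = 343$ ($w = 7 \left(-8 - -1\right)^{2} = 7 \left(-8 + 1\right)^{2} = 7 \left(-7\right)^{2} = 7 \cdot 49 = 343$)
$\frac{w + 19}{-8 - 25} \left(-17\right) - 14 = \frac{343 + 19}{-8 - 25} \left(-17\right) - 14 = \frac{362}{-33} \left(-17\right) - 14 = 362 \left(- \frac{1}{33}\right) \left(-17\right) - 14 = \left(- \frac{362}{33}\right) \left(-17\right) - 14 = \frac{6154}{33} - 14 = \frac{5692}{33}$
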